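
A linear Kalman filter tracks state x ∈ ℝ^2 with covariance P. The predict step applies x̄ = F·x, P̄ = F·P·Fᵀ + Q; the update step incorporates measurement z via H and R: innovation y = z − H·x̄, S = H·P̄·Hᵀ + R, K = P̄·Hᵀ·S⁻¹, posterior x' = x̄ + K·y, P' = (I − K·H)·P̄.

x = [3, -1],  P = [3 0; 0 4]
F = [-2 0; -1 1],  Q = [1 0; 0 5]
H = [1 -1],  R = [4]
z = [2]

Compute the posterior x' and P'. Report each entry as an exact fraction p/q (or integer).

x' = [-74/17, -92/17]
P' = [172/17 144/17; 144/17 168/17]

x̄ = F·x = [-6, -4]
P̄ = F·P·Fᵀ + Q = [13 6; 6 12]
y = z − H·x̄ = [4]
S = H·P̄·Hᵀ + R = [17]
K = P̄·Hᵀ·S⁻¹ = [7/17; -6/17]
x' = x̄ + K·y = [-74/17, -92/17]
P' = (I − K·H)·P̄ = [172/17 144/17; 144/17 168/17]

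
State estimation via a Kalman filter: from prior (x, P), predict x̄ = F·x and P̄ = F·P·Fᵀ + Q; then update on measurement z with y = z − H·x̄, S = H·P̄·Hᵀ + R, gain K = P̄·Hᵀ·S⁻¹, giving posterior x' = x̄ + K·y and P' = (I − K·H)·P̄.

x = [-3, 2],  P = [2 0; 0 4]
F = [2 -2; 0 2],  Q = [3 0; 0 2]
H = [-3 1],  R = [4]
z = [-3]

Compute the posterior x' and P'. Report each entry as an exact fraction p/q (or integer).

x̄ = F·x = [-10, 4]
P̄ = F·P·Fᵀ + Q = [27 -16; -16 18]
y = z − H·x̄ = [-37]
S = H·P̄·Hᵀ + R = [361]
K = P̄·Hᵀ·S⁻¹ = [-97/361; 66/361]
x' = x̄ + K·y = [-21/361, -998/361]
P' = (I − K·H)·P̄ = [338/361 626/361; 626/361 2142/361]

x' = [-21/361, -998/361]
P' = [338/361 626/361; 626/361 2142/361]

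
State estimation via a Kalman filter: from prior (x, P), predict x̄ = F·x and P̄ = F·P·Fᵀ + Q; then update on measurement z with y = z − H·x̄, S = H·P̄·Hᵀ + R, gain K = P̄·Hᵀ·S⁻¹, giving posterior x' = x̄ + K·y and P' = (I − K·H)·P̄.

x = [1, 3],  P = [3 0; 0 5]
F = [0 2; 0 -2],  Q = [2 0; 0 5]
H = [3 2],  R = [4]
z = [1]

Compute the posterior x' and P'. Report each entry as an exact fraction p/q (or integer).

x' = [121/31, -161/31]
P' = [344/31 -490/31; -490/31 725/31]

x̄ = F·x = [6, -6]
P̄ = F·P·Fᵀ + Q = [22 -20; -20 25]
y = z − H·x̄ = [-5]
S = H·P̄·Hᵀ + R = [62]
K = P̄·Hᵀ·S⁻¹ = [13/31; -5/31]
x' = x̄ + K·y = [121/31, -161/31]
P' = (I − K·H)·P̄ = [344/31 -490/31; -490/31 725/31]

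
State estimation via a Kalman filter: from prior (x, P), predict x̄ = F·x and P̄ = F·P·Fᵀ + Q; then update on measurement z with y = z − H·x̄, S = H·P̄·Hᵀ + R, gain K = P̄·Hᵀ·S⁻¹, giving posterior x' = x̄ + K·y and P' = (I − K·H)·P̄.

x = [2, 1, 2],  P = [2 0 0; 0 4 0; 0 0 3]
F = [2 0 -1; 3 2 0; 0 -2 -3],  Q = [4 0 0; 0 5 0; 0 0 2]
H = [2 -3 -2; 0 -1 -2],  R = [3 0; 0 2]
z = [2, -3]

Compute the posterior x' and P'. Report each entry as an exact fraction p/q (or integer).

x' = [64258/17321, 26867/17321, 9848/17321]
P' = [158943/17321 156726/17321 -75399/17321; 156726/17321 175294/17321 -92994/17321; -75399/17321 -92994/17321 57645/17321]

x̄ = F·x = [2, 8, -8]
P̄ = F·P·Fᵀ + Q = [15 12 9; 12 39 -16; 9 -16 45]
y = z − H·x̄ = [6, -11]
S = H·P̄·Hᵀ + R = [186 109; 109 157]
K = P̄·Hᵀ·S⁻¹ = [-498/17321 -2964/17321; -8814/17321 5347/17321; 4298/17321 -11148/17321]
x' = x̄ + K·y = [64258/17321, 26867/17321, 9848/17321]
P' = (I − K·H)·P̄ = [158943/17321 156726/17321 -75399/17321; 156726/17321 175294/17321 -92994/17321; -75399/17321 -92994/17321 57645/17321]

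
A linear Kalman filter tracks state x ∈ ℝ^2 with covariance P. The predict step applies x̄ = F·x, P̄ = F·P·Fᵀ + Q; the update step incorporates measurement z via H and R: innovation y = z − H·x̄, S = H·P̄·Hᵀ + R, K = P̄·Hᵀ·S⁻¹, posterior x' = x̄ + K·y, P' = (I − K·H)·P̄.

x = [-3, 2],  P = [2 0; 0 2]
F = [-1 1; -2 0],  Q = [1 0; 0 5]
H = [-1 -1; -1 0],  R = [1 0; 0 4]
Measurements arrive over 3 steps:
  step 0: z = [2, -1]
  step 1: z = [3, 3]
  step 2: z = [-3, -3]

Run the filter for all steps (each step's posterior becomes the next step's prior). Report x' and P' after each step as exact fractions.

step 0: x' = [7/9, -41/18], P' = [4/3 -10/9; -10/9 11/6]
step 1: x' = [-33125/12839, -181/347], P' = [15716/12839 -326/347; -326/347 1103/694]
step 2: x' = [2165683/1852333, 4037391/1852333], P' = [2223820/1852333 -1709258/1852333; -1709258/1852333 5845177/3704666]

step 0: x̄ = F·x = [5, 6]
step 0: P̄ = F·P·Fᵀ + Q = [5 4; 4 13]
step 0: y = z − H·x̄ = [13, 4]
step 0: S = H·P̄·Hᵀ + R = [27 9; 9 9]
step 0: K = P̄·Hᵀ·S⁻¹ = [-2/9 -1/3; -13/18 5/18]
step 0: x' = x̄ + K·y = [7/9, -41/18]
step 0: P' = (I − K·H)·P̄ = [4/3 -10/9; -10/9 11/6]
step 1: x̄ = F·x = [-55/18, -14/9]
step 1: P̄ = F·P·Fᵀ + Q = [115/18 44/9; 44/9 31/3]
step 1: y = z − H·x̄ = [-29/18, -1/18]
step 1: S = H·P̄·Hᵀ + R = [55/2 203/18; 203/18 187/18]
step 1: K = P̄·Hᵀ·S⁻¹ = [-3654/12839 -3929/12839; -451/694 163/694]
step 1: x' = x̄ + K·y = [-33125/12839, -181/347]
step 1: P' = (I − K·H)·P̄ = [15716/12839 -326/347; -326/347 1103/694]
step 2: x̄ = F·x = [26428/12839, 66250/12839]
step 2: P̄ = F·P·Fᵀ + Q = [146169/25678 55556/12839; 55556/12839 127059/12839]
step 2: y = z − H·x̄ = [54161/12839, -12089/12839]
step 2: S = H·P̄·Hᵀ + R = [648189/25678 257281/25678; 257281/25678 248881/25678]
step 2: K = P̄·Hᵀ·S⁻¹ = [-514562/1852333 -555955/1852333; -2426661/3704666 854629/3704666]
step 2: x' = x̄ + K·y = [2165683/1852333, 4037391/1852333]
step 2: P' = (I − K·H)·P̄ = [2223820/1852333 -1709258/1852333; -1709258/1852333 5845177/3704666]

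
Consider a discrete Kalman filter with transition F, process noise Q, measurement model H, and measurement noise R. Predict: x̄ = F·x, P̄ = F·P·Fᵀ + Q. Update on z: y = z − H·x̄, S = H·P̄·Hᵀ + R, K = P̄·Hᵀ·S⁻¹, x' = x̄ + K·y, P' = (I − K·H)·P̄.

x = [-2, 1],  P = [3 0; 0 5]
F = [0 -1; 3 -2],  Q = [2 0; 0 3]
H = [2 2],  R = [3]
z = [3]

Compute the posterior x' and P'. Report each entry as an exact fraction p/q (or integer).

x' = [403/311, 32/311]
P' = [1021/311 -970/311; -970/311 1150/311]

x̄ = F·x = [-1, -8]
P̄ = F·P·Fᵀ + Q = [7 10; 10 50]
y = z − H·x̄ = [21]
S = H·P̄·Hᵀ + R = [311]
K = P̄·Hᵀ·S⁻¹ = [34/311; 120/311]
x' = x̄ + K·y = [403/311, 32/311]
P' = (I − K·H)·P̄ = [1021/311 -970/311; -970/311 1150/311]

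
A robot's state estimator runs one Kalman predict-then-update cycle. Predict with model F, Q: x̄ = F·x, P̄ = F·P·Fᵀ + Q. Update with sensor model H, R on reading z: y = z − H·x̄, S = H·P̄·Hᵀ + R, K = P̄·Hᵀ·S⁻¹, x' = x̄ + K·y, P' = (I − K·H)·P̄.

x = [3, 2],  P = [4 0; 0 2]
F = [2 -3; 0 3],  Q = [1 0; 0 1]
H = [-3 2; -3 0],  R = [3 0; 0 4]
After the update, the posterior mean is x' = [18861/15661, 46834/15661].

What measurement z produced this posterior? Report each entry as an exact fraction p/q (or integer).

z = [2, -3]

x̄ = F·x = [0, 6]
P̄ = F·P·Fᵀ + Q = [35 -18; -18 19]
S = H·P̄·Hᵀ + R = [610 423; 423 319]
K = P̄·Hᵀ·S⁻¹ = [-564/15661 -4407/15661; 6506/15661 -5976/15661]
x' − x̄ = [18861/15661, -47132/15661] = K·y
y = (KᵀK)⁻¹·Kᵀ·(x' − x̄) = [-10, -3]
z = y + H·x̄ = [-10, -3] + [12, 0] = [2, -3]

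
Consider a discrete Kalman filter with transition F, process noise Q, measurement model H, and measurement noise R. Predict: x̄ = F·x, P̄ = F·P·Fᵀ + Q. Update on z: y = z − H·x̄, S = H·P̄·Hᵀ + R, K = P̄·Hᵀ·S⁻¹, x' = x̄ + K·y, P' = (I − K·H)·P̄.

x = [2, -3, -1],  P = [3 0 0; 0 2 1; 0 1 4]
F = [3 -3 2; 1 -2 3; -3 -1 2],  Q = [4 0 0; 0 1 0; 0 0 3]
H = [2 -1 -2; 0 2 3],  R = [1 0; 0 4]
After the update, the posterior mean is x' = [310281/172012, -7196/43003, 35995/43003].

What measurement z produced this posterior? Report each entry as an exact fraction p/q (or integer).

z = [2, 2]

x̄ = F·x = [13, 5, -5]
P̄ = F·P·Fᵀ + Q = [53 32 -13; 32 36 12; -13 12 44]
S = H·P̄·Hᵀ + R = [449 -370; -370 688]
K = P̄·Hᵀ·S⁻¹ = [39025/86006 48225/172012; 10678/43003 12493/43003; -7242/43003 5856/43003]
x' − x̄ = [-1925875/172012, -222211/43003, 251010/43003] = K·y
y = (KᵀK)⁻¹·Kᵀ·(x' − x̄) = [-29, 7]
z = y + H·x̄ = [-29, 7] + [31, -5] = [2, 2]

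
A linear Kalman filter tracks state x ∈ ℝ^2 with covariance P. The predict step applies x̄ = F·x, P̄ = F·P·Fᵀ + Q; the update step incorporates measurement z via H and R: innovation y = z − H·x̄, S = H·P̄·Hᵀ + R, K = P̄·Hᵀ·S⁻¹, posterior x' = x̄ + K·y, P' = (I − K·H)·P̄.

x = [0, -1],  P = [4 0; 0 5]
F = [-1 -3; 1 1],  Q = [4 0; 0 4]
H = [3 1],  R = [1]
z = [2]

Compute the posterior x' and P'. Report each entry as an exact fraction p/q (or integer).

x̄ = F·x = [3, -1]
P̄ = F·P·Fᵀ + Q = [53 -19; -19 13]
y = z − H·x̄ = [-6]
S = H·P̄·Hᵀ + R = [377]
K = P̄·Hᵀ·S⁻¹ = [140/377; -44/377]
x' = x̄ + K·y = [291/377, -113/377]
P' = (I − K·H)·P̄ = [381/377 -1003/377; -1003/377 2965/377]

x' = [291/377, -113/377]
P' = [381/377 -1003/377; -1003/377 2965/377]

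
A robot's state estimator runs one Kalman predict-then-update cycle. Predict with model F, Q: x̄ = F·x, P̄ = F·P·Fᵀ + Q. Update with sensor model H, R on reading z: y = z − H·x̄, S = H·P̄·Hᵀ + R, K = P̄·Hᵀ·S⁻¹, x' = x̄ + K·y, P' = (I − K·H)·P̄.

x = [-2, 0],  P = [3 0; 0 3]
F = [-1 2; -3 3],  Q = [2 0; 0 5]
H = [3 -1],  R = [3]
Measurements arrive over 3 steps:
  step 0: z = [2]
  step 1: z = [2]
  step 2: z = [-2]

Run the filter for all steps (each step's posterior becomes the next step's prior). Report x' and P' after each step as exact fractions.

step 0: x' = [154/53, 362/53], P' = [325/53 903/53; 903/53 2643/53]
step 1: x' = [618/719, 332/719], P' = [87442/25165 44385/5033; 44385/5033 123918/5033]
step 2: x' = [-1044353/623060, -478124/155765], P' = [4065399/1246120 1284318/155765; 1284318/155765 3593967/155765]

step 0: x̄ = F·x = [2, 6]
step 0: P̄ = F·P·Fᵀ + Q = [17 27; 27 59]
step 0: y = z − H·x̄ = [2]
step 0: S = H·P̄·Hᵀ + R = [53]
step 0: K = P̄·Hᵀ·S⁻¹ = [24/53; 22/53]
step 0: x' = x̄ + K·y = [154/53, 362/53]
step 0: P' = (I − K·H)·P̄ = [325/53 903/53; 903/53 2643/53]
step 1: x̄ = F·x = [570/53, 624/53]
step 1: P̄ = F·P·Fᵀ + Q = [7391/53 8706/53; 8706/53 10723/53]
step 1: y = z − H·x̄ = [-980/53]
step 1: S = H·P̄·Hᵀ + R = [25165/53]
step 1: K = P̄·Hᵀ·S⁻¹ = [13467/25165; 3079/5033]
step 1: x' = x̄ + K·y = [618/719, 332/719]
step 1: P' = (I − K·H)·P̄ = [87442/25165 44385/5033; 44385/5033 123918/5033]
step 2: x̄ = F·x = [46/719, -858/719]
step 2: P̄ = F·P·Fᵀ + Q = [1728432/25165 1982541/25165; 1982541/25165 2494463/25165]
step 2: y = z − H·x̄ = [-2434/719]
step 2: S = H·P̄·Hᵀ + R = [1246120/5033]
step 2: K = P̄·Hᵀ·S⁻¹ = [640551/1246120; 86329/155765]
step 2: x' = x̄ + K·y = [-1044353/623060, -478124/155765]
step 2: P' = (I − K·H)·P̄ = [4065399/1246120 1284318/155765; 1284318/155765 3593967/155765]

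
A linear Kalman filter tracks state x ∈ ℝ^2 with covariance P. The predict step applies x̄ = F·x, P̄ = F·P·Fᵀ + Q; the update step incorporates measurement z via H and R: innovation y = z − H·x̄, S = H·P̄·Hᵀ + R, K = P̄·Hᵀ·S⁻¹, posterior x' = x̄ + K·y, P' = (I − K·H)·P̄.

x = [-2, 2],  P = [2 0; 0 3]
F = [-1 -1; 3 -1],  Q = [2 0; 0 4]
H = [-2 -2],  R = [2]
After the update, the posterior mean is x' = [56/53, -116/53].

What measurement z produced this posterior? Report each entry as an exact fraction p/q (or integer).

x̄ = F·x = [0, -8]
P̄ = F·P·Fᵀ + Q = [7 -3; -3 25]
S = H·P̄·Hᵀ + R = [106]
K = P̄·Hᵀ·S⁻¹ = [-4/53; -22/53]
x' − x̄ = [56/53, 308/53] = K·y
y = (KᵀK)⁻¹·Kᵀ·(x' − x̄) = [-14]
z = y + H·x̄ = [-14] + [16] = [2]

z = [2]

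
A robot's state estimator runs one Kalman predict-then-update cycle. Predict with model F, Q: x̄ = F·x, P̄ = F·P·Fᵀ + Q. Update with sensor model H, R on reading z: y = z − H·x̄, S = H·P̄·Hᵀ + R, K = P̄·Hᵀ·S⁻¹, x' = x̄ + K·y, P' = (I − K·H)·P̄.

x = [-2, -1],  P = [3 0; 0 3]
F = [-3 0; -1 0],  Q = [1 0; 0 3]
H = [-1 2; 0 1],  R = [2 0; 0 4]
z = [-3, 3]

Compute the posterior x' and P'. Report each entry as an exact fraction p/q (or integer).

x̄ = F·x = [6, 2]
P̄ = F·P·Fᵀ + Q = [28 9; 9 6]
y = z − H·x̄ = [-1, 1]
S = H·P̄·Hᵀ + R = [18 3; 3 10]
K = P̄·Hᵀ·S⁻¹ = [-127/171 64/57; 4/57 11/19]
x' = x̄ + K·y = [1345/171, 143/57]
P' = (I − K·H)·P̄ = [1790/171 256/57; 256/57 44/19]

x' = [1345/171, 143/57]
P' = [1790/171 256/57; 256/57 44/19]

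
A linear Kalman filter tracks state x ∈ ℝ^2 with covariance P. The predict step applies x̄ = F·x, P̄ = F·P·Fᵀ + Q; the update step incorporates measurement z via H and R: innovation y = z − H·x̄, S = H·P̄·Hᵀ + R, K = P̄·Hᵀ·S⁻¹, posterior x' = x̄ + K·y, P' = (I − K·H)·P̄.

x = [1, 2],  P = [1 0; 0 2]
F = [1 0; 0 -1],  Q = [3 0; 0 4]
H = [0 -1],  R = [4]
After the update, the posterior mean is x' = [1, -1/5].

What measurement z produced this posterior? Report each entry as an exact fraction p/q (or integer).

z = [-1]

x̄ = F·x = [1, -2]
P̄ = F·P·Fᵀ + Q = [4 0; 0 6]
S = H·P̄·Hᵀ + R = [10]
K = P̄·Hᵀ·S⁻¹ = [0; -3/5]
x' − x̄ = [0, 9/5] = K·y
y = (KᵀK)⁻¹·Kᵀ·(x' − x̄) = [-3]
z = y + H·x̄ = [-3] + [2] = [-1]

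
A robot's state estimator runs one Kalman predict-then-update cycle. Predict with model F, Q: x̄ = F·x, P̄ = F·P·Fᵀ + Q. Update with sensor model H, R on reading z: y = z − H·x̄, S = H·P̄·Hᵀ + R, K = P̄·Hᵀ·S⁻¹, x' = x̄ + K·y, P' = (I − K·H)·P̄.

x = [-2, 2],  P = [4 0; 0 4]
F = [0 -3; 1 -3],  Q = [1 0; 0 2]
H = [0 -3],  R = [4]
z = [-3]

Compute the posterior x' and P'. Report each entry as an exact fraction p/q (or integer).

x' = [312/191, 173/191]
P' = [1235/191 72/191; 72/191 84/191]

x̄ = F·x = [-6, -8]
P̄ = F·P·Fᵀ + Q = [37 36; 36 42]
y = z − H·x̄ = [-27]
S = H·P̄·Hᵀ + R = [382]
K = P̄·Hᵀ·S⁻¹ = [-54/191; -63/191]
x' = x̄ + K·y = [312/191, 173/191]
P' = (I − K·H)·P̄ = [1235/191 72/191; 72/191 84/191]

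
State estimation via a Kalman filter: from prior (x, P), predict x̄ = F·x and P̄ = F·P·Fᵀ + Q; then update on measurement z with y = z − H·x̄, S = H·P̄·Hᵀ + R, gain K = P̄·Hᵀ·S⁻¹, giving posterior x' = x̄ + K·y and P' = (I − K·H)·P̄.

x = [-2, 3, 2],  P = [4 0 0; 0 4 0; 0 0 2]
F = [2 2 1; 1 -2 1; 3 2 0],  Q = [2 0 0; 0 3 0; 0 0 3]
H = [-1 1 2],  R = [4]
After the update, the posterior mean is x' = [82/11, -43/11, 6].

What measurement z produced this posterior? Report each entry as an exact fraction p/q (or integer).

z = [1]

x̄ = F·x = [4, -6, 0]
P̄ = F·P·Fᵀ + Q = [36 -6 40; -6 25 -4; 40 -4 55]
S = H·P̄·Hᵀ + R = [121]
K = P̄·Hᵀ·S⁻¹ = [38/121; 23/121; 6/11]
x' − x̄ = [38/11, 23/11, 6] = K·y
y = (KᵀK)⁻¹·Kᵀ·(x' − x̄) = [11]
z = y + H·x̄ = [11] + [-10] = [1]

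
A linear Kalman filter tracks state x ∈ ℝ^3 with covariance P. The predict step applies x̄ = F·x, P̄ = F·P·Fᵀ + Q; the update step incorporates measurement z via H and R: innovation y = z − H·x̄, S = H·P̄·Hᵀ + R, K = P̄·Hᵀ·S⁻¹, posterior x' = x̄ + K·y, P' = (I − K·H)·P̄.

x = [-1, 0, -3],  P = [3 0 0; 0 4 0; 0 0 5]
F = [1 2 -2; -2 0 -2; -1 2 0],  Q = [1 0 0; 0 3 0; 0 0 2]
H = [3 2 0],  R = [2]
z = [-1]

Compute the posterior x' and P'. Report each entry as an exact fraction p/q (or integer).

x̄ = F·x = [5, 8, 1]
P̄ = F·P·Fᵀ + Q = [40 14 13; 14 35 6; 13 6 21]
y = z − H·x̄ = [-32]
S = H·P̄·Hᵀ + R = [670]
K = P̄·Hᵀ·S⁻¹ = [74/335; 56/335; 51/670]
x' = x̄ + K·y = [-693/335, 888/335, -481/335]
P' = (I − K·H)·P̄ = [2448/335 -3598/335 581/335; -3598/335 5453/335 -846/335; 581/335 -846/335 11469/670]

x' = [-693/335, 888/335, -481/335]
P' = [2448/335 -3598/335 581/335; -3598/335 5453/335 -846/335; 581/335 -846/335 11469/670]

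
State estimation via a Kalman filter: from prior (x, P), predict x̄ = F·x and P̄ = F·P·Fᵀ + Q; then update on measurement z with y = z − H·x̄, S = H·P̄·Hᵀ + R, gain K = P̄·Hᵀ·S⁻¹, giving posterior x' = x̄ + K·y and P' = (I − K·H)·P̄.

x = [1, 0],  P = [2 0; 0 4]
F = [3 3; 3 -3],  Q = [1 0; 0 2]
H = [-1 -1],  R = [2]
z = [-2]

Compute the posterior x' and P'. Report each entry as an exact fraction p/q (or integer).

x' = [83/77, 79/77]
P' = [2866/77 -2792/77; -2792/77 2868/77]

x̄ = F·x = [3, 3]
P̄ = F·P·Fᵀ + Q = [55 -18; -18 56]
y = z − H·x̄ = [4]
S = H·P̄·Hᵀ + R = [77]
K = P̄·Hᵀ·S⁻¹ = [-37/77; -38/77]
x' = x̄ + K·y = [83/77, 79/77]
P' = (I − K·H)·P̄ = [2866/77 -2792/77; -2792/77 2868/77]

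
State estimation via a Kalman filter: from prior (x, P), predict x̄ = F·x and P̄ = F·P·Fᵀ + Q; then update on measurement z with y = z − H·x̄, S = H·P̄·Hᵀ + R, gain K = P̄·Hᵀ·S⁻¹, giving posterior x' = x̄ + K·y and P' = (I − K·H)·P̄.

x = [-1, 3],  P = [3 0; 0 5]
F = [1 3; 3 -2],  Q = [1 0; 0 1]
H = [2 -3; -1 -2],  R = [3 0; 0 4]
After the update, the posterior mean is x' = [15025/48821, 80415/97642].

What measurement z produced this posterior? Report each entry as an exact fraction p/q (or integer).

z = [-2, -2]

x̄ = F·x = [8, -9]
P̄ = F·P·Fᵀ + Q = [49 -21; -21 48]
S = H·P̄·Hᵀ + R = [883 211; 211 161]
K = P̄·Hᵀ·S⁻¹ = [13699/48821 -20076/48821; -14121/97642 -26979/97642]
x' − x̄ = [-375543/48821, 959193/97642] = K·y
y = (KᵀK)⁻¹·Kᵀ·(x' − x̄) = [-45, -12]
z = y + H·x̄ = [-45, -12] + [43, 10] = [-2, -2]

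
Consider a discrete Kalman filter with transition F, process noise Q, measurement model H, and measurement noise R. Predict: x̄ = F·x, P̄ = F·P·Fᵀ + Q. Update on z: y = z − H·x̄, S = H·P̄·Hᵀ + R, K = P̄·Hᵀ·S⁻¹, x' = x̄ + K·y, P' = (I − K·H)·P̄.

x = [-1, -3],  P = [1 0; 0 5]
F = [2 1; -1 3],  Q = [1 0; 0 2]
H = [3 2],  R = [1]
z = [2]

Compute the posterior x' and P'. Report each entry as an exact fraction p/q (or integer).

x̄ = F·x = [-5, -8]
P̄ = F·P·Fᵀ + Q = [10 13; 13 48]
y = z − H·x̄ = [33]
S = H·P̄·Hᵀ + R = [439]
K = P̄·Hᵀ·S⁻¹ = [56/439; 135/439]
x' = x̄ + K·y = [-347/439, 943/439]
P' = (I − K·H)·P̄ = [1254/439 -1853/439; -1853/439 2847/439]

x' = [-347/439, 943/439]
P' = [1254/439 -1853/439; -1853/439 2847/439]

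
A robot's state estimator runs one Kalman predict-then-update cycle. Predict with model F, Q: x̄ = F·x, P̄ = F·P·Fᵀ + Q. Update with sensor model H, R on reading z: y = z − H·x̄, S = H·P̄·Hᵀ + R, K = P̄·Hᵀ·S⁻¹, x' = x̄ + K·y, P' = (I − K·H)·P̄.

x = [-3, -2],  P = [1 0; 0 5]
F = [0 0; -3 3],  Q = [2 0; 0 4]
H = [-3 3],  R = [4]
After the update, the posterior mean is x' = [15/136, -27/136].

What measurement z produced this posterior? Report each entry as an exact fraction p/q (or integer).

z = [-1]

x̄ = F·x = [0, 3]
P̄ = F·P·Fᵀ + Q = [2 0; 0 58]
S = H·P̄·Hᵀ + R = [544]
K = P̄·Hᵀ·S⁻¹ = [-3/272; 87/272]
x' − x̄ = [15/136, -435/136] = K·y
y = (KᵀK)⁻¹·Kᵀ·(x' − x̄) = [-10]
z = y + H·x̄ = [-10] + [9] = [-1]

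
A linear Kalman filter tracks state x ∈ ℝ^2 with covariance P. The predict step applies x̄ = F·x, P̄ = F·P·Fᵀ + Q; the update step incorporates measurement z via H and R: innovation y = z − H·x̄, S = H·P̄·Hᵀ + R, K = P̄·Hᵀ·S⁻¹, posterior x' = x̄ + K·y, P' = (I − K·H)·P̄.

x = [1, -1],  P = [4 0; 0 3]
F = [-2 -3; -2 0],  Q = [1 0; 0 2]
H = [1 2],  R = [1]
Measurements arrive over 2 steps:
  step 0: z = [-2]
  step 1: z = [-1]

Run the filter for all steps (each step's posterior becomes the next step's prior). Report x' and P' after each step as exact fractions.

step 0: x̄ = F·x = [1, -2]
step 0: P̄ = F·P·Fᵀ + Q = [44 16; 16 18]
step 0: y = z − H·x̄ = [1]
step 0: S = H·P̄·Hᵀ + R = [181]
step 0: K = P̄·Hᵀ·S⁻¹ = [76/181; 52/181]
step 0: x' = x̄ + K·y = [257/181, -310/181]
step 0: P' = (I − K·H)·P̄ = [2188/181 -1056/181; -1056/181 554/181]
step 1: x̄ = F·x = [416/181, -514/181]
step 1: P̄ = F·P·Fᵀ + Q = [1247/181 2416/181; 2416/181 9114/181]
step 1: y = z − H·x̄ = [431/181]
step 1: S = H·P̄·Hᵀ + R = [47548/181]
step 1: K = P̄·Hᵀ·S⁻¹ = [6079/47548; 5161/11887]
step 1: x' = x̄ + K·y = [123757/47548, -21467/11887]
step 1: P' = (I − K·H)·P̄ = [123415/47548 -14667/11887; -14667/11887 9914/11887]

step 0: x' = [257/181, -310/181], P' = [2188/181 -1056/181; -1056/181 554/181]
step 1: x' = [123757/47548, -21467/11887], P' = [123415/47548 -14667/11887; -14667/11887 9914/11887]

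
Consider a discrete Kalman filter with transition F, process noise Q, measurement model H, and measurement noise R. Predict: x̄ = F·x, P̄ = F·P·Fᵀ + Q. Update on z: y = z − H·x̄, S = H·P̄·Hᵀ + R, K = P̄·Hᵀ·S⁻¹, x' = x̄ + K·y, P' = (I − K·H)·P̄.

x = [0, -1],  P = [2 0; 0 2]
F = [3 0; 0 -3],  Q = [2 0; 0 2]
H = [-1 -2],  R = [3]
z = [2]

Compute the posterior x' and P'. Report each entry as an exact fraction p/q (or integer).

x̄ = F·x = [0, 3]
P̄ = F·P·Fᵀ + Q = [20 0; 0 20]
y = z − H·x̄ = [8]
S = H·P̄·Hᵀ + R = [103]
K = P̄·Hᵀ·S⁻¹ = [-20/103; -40/103]
x' = x̄ + K·y = [-160/103, -11/103]
P' = (I − K·H)·P̄ = [1660/103 -800/103; -800/103 460/103]

x' = [-160/103, -11/103]
P' = [1660/103 -800/103; -800/103 460/103]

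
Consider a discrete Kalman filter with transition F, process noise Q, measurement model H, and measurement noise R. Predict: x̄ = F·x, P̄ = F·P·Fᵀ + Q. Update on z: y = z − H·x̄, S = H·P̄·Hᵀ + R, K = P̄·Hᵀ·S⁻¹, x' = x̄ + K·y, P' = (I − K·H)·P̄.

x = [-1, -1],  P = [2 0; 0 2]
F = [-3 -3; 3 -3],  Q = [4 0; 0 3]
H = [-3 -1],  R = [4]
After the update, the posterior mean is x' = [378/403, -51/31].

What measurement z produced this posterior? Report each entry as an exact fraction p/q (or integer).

x̄ = F·x = [6, 0]
P̄ = F·P·Fᵀ + Q = [40 0; 0 39]
S = H·P̄·Hᵀ + R = [403]
K = P̄·Hᵀ·S⁻¹ = [-120/403; -3/31]
x' − x̄ = [-2040/403, -51/31] = K·y
y = (KᵀK)⁻¹·Kᵀ·(x' − x̄) = [17]
z = y + H·x̄ = [17] + [-18] = [-1]

z = [-1]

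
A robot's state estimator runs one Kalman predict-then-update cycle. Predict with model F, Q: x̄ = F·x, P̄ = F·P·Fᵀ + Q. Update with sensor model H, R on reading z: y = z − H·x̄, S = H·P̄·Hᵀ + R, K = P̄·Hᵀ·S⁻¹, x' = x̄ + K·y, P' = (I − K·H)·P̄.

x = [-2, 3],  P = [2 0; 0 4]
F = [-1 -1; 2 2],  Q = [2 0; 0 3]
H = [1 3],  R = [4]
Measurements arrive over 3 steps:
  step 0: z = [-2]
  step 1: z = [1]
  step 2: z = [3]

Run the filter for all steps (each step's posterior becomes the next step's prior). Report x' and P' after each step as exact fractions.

step 0: x' = [13/183, -39/61], P' = [680/183 -88/61; -88/61 60/61]
step 1: x' = [3178/14339, 2783/14339], P' = [45542/14339 -16906/14339; -16906/14339 12258/14339]
step 2: x' = [-176703/357629, 410658/357629], P' = [3359782/1072887 -413870/357629; -413870/357629 301926/357629]

step 0: x̄ = F·x = [-1, 2]
step 0: P̄ = F·P·Fᵀ + Q = [8 -12; -12 27]
step 0: y = z − H·x̄ = [-7]
step 0: S = H·P̄·Hᵀ + R = [183]
step 0: K = P̄·Hᵀ·S⁻¹ = [-28/183; 23/61]
step 0: x' = x̄ + K·y = [13/183, -39/61]
step 0: P' = (I − K·H)·P̄ = [680/183 -88/61; -88/61 60/61]
step 1: x̄ = F·x = [104/183, -208/183]
step 1: P̄ = F·P·Fᵀ + Q = [698/183 -664/183; -664/183 1877/183]
step 1: y = z − H·x̄ = [703/183]
step 1: S = H·P̄·Hᵀ + R = [14339/183]
step 1: K = P̄·Hᵀ·S⁻¹ = [-1294/14339; 4967/14339]
step 1: x' = x̄ + K·y = [3178/14339, 2783/14339]
step 1: P' = (I − K·H)·P̄ = [45542/14339 -16906/14339; -16906/14339 12258/14339]
step 2: x̄ = F·x = [-5961/14339, 11922/14339]
step 2: P̄ = F·P·Fᵀ + Q = [52666/14339 -47976/14339; -47976/14339 138969/14339]
step 2: y = z − H·x̄ = [13212/14339]
step 2: S = H·P̄·Hᵀ + R = [1072887/14339]
step 2: K = P̄·Hᵀ·S⁻¹ = [-91262/1072887; 122977/357629]
step 2: x' = x̄ + K·y = [-176703/357629, 410658/357629]
step 2: P' = (I − K·H)·P̄ = [3359782/1072887 -413870/357629; -413870/357629 301926/357629]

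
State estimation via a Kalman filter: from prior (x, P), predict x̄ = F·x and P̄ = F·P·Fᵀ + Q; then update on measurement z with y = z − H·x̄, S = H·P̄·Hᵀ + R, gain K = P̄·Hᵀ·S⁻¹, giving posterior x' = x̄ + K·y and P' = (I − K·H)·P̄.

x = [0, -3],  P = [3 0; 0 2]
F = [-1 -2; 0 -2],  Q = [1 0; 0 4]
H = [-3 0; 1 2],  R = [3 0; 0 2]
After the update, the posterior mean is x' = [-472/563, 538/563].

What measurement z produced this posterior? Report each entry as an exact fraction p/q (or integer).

z = [3, 1]

x̄ = F·x = [6, 6]
P̄ = F·P·Fᵀ + Q = [12 8; 8 12]
S = H·P̄·Hᵀ + R = [111 -84; -84 94]
K = P̄·Hᵀ·S⁻¹ = [-172/563 14/563; 72/563 256/563]
x' − x̄ = [-3850/563, -2840/563] = K·y
y = (KᵀK)⁻¹·Kᵀ·(x' − x̄) = [21, -17]
z = y + H·x̄ = [21, -17] + [-18, 18] = [3, 1]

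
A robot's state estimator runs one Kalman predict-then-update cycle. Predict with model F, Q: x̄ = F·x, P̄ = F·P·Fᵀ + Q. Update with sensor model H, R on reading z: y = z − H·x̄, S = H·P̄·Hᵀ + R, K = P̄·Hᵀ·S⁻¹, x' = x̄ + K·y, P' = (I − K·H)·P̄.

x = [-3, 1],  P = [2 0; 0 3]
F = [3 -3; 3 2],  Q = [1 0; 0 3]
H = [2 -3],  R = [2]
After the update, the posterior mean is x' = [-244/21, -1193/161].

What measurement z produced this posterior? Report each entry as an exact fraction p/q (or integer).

z = [-1]

x̄ = F·x = [-12, -7]
P̄ = F·P·Fᵀ + Q = [46 0; 0 33]
S = H·P̄·Hᵀ + R = [483]
K = P̄·Hᵀ·S⁻¹ = [4/21; -33/161]
x' − x̄ = [8/21, -66/161] = K·y
y = (KᵀK)⁻¹·Kᵀ·(x' − x̄) = [2]
z = y + H·x̄ = [2] + [-3] = [-1]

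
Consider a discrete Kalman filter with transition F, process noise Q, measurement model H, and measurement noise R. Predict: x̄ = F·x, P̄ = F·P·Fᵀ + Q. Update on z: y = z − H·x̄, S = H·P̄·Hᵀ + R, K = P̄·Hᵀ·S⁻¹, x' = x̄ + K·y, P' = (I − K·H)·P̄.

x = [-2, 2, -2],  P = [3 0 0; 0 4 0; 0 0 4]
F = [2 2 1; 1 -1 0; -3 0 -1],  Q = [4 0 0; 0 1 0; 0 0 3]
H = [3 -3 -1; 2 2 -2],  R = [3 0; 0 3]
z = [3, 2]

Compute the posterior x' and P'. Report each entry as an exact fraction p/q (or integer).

x̄ = F·x = [-2, -4, 8]
P̄ = F·P·Fᵀ + Q = [36 -2 -22; -2 8 -9; -22 -9 34]
y = z − H·x̄ = [5, 30]
S = H·P̄·Hᵀ + R = [547 376; 376 547]
K = P̄·Hᵀ·S⁻¹ = [10760/52611 3376/52611; -7589/52611 8102/52611; 157/2769 -766/2769]
x' = x̄ + K·y = [49858/52611, -5329/52611, -43/2769]
P' = (I − K·H)·P̄ = [17508/17537 6486/17537 1174/923; 6486/17537 6153/17537 452/923; 1174/923 452/923 2009/923]

x' = [49858/52611, -5329/52611, -43/2769]
P' = [17508/17537 6486/17537 1174/923; 6486/17537 6153/17537 452/923; 1174/923 452/923 2009/923]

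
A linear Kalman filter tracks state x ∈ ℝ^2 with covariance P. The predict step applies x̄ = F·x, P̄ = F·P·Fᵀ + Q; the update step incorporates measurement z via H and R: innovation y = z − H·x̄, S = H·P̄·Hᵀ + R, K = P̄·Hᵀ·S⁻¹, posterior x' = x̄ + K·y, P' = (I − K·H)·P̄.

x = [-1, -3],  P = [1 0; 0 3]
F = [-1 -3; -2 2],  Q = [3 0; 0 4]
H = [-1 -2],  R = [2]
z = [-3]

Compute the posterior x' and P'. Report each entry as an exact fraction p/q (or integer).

x̄ = F·x = [10, -4]
P̄ = F·P·Fᵀ + Q = [31 -16; -16 20]
y = z − H·x̄ = [-1]
S = H·P̄·Hᵀ + R = [49]
K = P̄·Hᵀ·S⁻¹ = [1/49; -24/49]
x' = x̄ + K·y = [489/49, -172/49]
P' = (I − K·H)·P̄ = [1518/49 -760/49; -760/49 404/49]

x' = [489/49, -172/49]
P' = [1518/49 -760/49; -760/49 404/49]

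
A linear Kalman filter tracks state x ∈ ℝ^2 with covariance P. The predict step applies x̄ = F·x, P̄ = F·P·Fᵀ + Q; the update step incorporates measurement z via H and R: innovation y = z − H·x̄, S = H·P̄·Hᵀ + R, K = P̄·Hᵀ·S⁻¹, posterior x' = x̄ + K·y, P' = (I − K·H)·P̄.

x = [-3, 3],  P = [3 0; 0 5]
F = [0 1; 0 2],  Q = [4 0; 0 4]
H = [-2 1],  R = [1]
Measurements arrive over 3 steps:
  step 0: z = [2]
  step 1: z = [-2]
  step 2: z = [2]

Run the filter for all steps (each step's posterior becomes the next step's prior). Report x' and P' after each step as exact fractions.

step 0: x̄ = F·x = [3, 6]
step 0: P̄ = F·P·Fᵀ + Q = [9 10; 10 24]
step 0: y = z − H·x̄ = [2]
step 0: S = H·P̄·Hᵀ + R = [21]
step 0: K = P̄·Hᵀ·S⁻¹ = [-8/21; 4/21]
step 0: x' = x̄ + K·y = [47/21, 134/21]
step 0: P' = (I − K·H)·P̄ = [125/21 242/21; 242/21 488/21]
step 1: x̄ = F·x = [134/21, 268/21]
step 1: P̄ = F·P·Fᵀ + Q = [572/21 976/21; 976/21 2036/21]
step 1: y = z − H·x̄ = [-2]
step 1: S = H·P̄·Hᵀ + R = [21]
step 1: K = P̄·Hᵀ·S⁻¹ = [-8/21; 4/21]
step 1: x' = x̄ + K·y = [50/7, 260/21]
step 1: P' = (I − K·H)·P̄ = [508/21 48; 48 2020/21]
step 2: x̄ = F·x = [260/21, 520/21]
step 2: P̄ = F·P·Fᵀ + Q = [2104/21 4040/21; 4040/21 8164/21]
step 2: y = z − H·x̄ = [2]
step 2: S = H·P̄·Hᵀ + R = [21]
step 2: K = P̄·Hᵀ·S⁻¹ = [-8/21; 4/21]
step 2: x' = x̄ + K·y = [244/21, 176/7]
step 2: P' = (I − K·H)·P̄ = [680/7 4072/21; 4072/21 388]

step 0: x' = [47/21, 134/21], P' = [125/21 242/21; 242/21 488/21]
step 1: x' = [50/7, 260/21], P' = [508/21 48; 48 2020/21]
step 2: x' = [244/21, 176/7], P' = [680/7 4072/21; 4072/21 388]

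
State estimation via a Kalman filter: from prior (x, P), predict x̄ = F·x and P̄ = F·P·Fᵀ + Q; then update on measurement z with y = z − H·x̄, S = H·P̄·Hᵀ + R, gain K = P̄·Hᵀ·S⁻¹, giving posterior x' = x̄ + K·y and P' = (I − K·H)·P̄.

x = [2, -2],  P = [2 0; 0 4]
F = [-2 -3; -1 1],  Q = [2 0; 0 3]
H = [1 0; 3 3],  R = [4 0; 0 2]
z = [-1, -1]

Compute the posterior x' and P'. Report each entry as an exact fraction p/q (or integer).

x̄ = F·x = [2, -4]
P̄ = F·P·Fᵀ + Q = [46 -8; -8 9]
y = z − H·x̄ = [-3, 5]
S = H·P̄·Hᵀ + R = [50 114; 114 353]
K = P̄·Hᵀ·S⁻¹ = [1621/2327 228/2327; -1583/2327 531/2327]
x' = x̄ + K·y = [931/2327, -1904/2327]
P' = (I − K·H)·P̄ = [6484/2327 -6332/2327; -6332/2327 6686/2327]

x' = [931/2327, -1904/2327]
P' = [6484/2327 -6332/2327; -6332/2327 6686/2327]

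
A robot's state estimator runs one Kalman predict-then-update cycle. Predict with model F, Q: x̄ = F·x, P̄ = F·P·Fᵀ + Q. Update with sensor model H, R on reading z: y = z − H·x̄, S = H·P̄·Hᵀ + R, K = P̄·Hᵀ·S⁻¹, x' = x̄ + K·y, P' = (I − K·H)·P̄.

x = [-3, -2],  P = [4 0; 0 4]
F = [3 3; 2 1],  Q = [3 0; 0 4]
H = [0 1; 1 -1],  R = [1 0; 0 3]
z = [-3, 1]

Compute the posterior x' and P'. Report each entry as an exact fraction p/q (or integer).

x' = [-281/101, -312/101]
P' = [747/202 102/101; 102/101 96/101]

x̄ = F·x = [-15, -8]
P̄ = F·P·Fᵀ + Q = [75 36; 36 24]
y = z − H·x̄ = [5, 8]
S = H·P̄·Hᵀ + R = [25 12; 12 30]
K = P̄·Hᵀ·S⁻¹ = [102/101 181/202; 96/101 2/101]
x' = x̄ + K·y = [-281/101, -312/101]
P' = (I − K·H)·P̄ = [747/202 102/101; 102/101 96/101]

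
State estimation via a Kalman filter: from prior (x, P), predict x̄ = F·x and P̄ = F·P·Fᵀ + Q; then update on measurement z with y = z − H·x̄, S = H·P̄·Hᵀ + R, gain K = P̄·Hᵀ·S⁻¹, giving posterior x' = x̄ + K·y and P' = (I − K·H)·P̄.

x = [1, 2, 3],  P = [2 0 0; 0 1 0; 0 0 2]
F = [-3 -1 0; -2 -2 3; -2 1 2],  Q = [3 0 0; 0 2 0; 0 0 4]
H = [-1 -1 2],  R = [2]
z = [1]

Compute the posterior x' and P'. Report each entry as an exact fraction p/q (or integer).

x̄ = F·x = [-5, 3, 6]
P̄ = F·P·Fᵀ + Q = [22 14 11; 14 32 18; 11 18 21]
y = z − H·x̄ = [-13]
S = H·P̄·Hᵀ + R = [52]
K = P̄·Hᵀ·S⁻¹ = [-7/26; -5/26; 1/4]
x' = x̄ + K·y = [-3/2, 11/2, 11/4]
P' = (I − K·H)·P̄ = [237/13 147/13 29/2; 147/13 391/13 41/2; 29/2 41/2 71/4]

x' = [-3/2, 11/2, 11/4]
P' = [237/13 147/13 29/2; 147/13 391/13 41/2; 29/2 41/2 71/4]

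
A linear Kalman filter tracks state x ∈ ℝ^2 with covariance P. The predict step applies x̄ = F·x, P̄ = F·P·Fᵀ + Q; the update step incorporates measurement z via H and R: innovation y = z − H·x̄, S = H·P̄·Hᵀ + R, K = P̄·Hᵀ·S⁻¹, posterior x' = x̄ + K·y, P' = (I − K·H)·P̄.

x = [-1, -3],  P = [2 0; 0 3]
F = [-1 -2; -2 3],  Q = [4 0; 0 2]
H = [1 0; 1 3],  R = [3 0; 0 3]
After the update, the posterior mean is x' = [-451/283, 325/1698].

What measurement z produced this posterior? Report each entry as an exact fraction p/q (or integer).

x̄ = F·x = [7, -7]
P̄ = F·P·Fᵀ + Q = [18 -14; -14 37]
S = H·P̄·Hᵀ + R = [21 -24; -24 270]
K = P̄·Hᵀ·S⁻¹ = [238/283 -4/283; -242/849 189/566]
x' − x̄ = [-2432/283, 12211/1698] = K·y
y = (KᵀK)⁻¹·Kᵀ·(x' − x̄) = [-10, 13]
z = y + H·x̄ = [-10, 13] + [7, -14] = [-3, -1]

z = [-3, -1]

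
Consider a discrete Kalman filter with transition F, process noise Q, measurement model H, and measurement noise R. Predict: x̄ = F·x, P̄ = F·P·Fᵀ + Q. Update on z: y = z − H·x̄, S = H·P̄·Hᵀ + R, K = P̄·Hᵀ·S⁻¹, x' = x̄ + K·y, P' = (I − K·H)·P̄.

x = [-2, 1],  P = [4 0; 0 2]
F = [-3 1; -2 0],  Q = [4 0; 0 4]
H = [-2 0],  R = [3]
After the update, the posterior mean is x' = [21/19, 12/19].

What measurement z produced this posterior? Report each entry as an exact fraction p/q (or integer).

x̄ = F·x = [7, 4]
P̄ = F·P·Fᵀ + Q = [42 24; 24 20]
S = H·P̄·Hᵀ + R = [171]
K = P̄·Hᵀ·S⁻¹ = [-28/57; -16/57]
x' − x̄ = [-112/19, -64/19] = K·y
y = (KᵀK)⁻¹·Kᵀ·(x' − x̄) = [12]
z = y + H·x̄ = [12] + [-14] = [-2]

z = [-2]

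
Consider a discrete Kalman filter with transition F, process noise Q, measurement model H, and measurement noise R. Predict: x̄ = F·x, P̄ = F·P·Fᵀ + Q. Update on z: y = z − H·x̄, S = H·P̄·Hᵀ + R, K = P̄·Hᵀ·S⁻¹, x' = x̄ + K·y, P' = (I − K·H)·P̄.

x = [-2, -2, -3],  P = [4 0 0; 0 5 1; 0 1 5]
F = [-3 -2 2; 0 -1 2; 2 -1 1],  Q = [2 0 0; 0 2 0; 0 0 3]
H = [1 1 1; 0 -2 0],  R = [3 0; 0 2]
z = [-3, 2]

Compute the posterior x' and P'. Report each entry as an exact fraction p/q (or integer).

x' = [3556/1451, -1870/1451, -5259/1451]
P' = [34854/1451 -778/1451 -30446/1451; -778/1451 636/1451 319/1451; -30446/1451 319/1451 30250/1451]

x̄ = F·x = [4, -4, -5]
P̄ = F·P·Fᵀ + Q = [70 24 -8; 24 23 12; -8 12 27]
y = z − H·x̄ = [2, -6]
S = H·P̄·Hᵀ + R = [179 -118; -118 94]
K = P̄·Hᵀ·S⁻¹ = [1210/1451 778/1451; 59/1451 -636/1451; 41/1451 -319/1451]
x' = x̄ + K·y = [3556/1451, -1870/1451, -5259/1451]
P' = (I − K·H)·P̄ = [34854/1451 -778/1451 -30446/1451; -778/1451 636/1451 319/1451; -30446/1451 319/1451 30250/1451]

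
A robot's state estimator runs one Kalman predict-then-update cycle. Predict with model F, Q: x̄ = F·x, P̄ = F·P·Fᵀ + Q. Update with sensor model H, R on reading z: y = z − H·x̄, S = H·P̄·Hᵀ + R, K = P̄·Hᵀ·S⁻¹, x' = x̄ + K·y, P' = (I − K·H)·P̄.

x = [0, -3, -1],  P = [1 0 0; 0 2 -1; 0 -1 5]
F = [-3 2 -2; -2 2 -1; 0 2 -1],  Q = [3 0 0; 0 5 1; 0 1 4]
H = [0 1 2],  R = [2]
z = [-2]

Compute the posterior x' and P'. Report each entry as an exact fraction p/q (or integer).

x' = [139/92, -57/92, -35/46]
P' = [687/46 171/46 -33/23; 171/46 235/46 -51/23; -33/23 -51/23 33/23]

x̄ = F·x = [-4, -5, -5]
P̄ = F·P·Fᵀ + Q = [48 30 24; 30 26 18; 24 18 21]
y = z − H·x̄ = [13]
S = H·P̄·Hᵀ + R = [184]
K = P̄·Hᵀ·S⁻¹ = [39/92; 31/92; 15/46]
x' = x̄ + K·y = [139/92, -57/92, -35/46]
P' = (I − K·H)·P̄ = [687/46 171/46 -33/23; 171/46 235/46 -51/23; -33/23 -51/23 33/23]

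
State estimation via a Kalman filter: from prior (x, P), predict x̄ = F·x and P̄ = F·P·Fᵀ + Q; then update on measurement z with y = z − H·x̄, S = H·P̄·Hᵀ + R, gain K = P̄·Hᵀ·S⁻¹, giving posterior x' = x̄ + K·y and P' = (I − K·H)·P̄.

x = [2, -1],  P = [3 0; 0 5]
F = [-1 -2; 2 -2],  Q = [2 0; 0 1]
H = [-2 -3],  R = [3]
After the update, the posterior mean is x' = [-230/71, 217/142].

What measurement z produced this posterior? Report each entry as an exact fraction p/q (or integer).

x̄ = F·x = [0, 6]
P̄ = F·P·Fᵀ + Q = [25 14; 14 33]
S = H·P̄·Hᵀ + R = [568]
K = P̄·Hᵀ·S⁻¹ = [-23/142; -127/568]
x' − x̄ = [-230/71, -635/142] = K·y
y = (KᵀK)⁻¹·Kᵀ·(x' − x̄) = [20]
z = y + H·x̄ = [20] + [-18] = [2]

z = [2]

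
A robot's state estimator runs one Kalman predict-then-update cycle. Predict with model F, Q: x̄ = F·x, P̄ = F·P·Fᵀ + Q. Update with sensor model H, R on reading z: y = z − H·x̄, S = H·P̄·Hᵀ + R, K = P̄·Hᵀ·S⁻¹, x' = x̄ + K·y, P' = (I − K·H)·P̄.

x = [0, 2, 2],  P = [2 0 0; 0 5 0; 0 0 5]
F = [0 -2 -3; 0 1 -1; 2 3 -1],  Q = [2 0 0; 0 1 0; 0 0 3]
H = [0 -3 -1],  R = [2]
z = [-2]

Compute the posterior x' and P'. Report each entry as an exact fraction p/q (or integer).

x̄ = F·x = [-10, 0, 4]
P̄ = F·P·Fᵀ + Q = [67 5 -15; 5 11 20; -15 20 61]
y = z − H·x̄ = [2]
S = H·P̄·Hᵀ + R = [282]
K = P̄·Hᵀ·S⁻¹ = [0; -53/282; -121/282]
x' = x̄ + K·y = [-10, -53/141, 443/141]
P' = (I − K·H)·P̄ = [67 5 -15; 5 293/282 -773/282; -15 -773/282 2561/282]

x' = [-10, -53/141, 443/141]
P' = [67 5 -15; 5 293/282 -773/282; -15 -773/282 2561/282]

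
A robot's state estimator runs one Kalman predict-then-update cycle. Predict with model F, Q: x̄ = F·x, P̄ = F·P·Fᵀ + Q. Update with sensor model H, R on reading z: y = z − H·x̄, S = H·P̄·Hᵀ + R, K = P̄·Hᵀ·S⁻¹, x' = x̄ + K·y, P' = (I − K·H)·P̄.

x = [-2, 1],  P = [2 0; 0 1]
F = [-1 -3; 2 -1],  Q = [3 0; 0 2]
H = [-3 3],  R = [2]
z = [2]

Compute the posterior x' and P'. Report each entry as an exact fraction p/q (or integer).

x̄ = F·x = [-1, -5]
P̄ = F·P·Fᵀ + Q = [14 -1; -1 11]
y = z − H·x̄ = [14]
S = H·P̄·Hᵀ + R = [245]
K = P̄·Hᵀ·S⁻¹ = [-9/49; 36/245]
x' = x̄ + K·y = [-25/7, -103/35]
P' = (I − K·H)·P̄ = [281/49 275/49; 275/49 1399/245]

x' = [-25/7, -103/35]
P' = [281/49 275/49; 275/49 1399/245]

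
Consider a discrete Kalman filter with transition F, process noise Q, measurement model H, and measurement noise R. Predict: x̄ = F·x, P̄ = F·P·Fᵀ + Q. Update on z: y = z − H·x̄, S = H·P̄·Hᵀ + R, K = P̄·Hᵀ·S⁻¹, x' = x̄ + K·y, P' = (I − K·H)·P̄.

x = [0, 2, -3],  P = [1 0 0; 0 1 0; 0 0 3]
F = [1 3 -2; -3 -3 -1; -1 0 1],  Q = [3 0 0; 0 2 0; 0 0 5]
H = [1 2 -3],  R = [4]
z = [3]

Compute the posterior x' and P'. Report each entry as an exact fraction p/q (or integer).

x' = [558/55, -57/11, -63/55]
P' = [1086/55 -134/11 -96/55; -134/11 173/11 68/11; -96/55 68/11 206/55]

x̄ = F·x = [12, -3, -3]
P̄ = F·P·Fᵀ + Q = [25 -6 -7; -6 23 0; -7 0 9]
y = z − H·x̄ = [-12]
S = H·P̄·Hᵀ + R = [220]
K = P̄·Hᵀ·S⁻¹ = [17/110; 2/11; -17/110]
x' = x̄ + K·y = [558/55, -57/11, -63/55]
P' = (I − K·H)·P̄ = [1086/55 -134/11 -96/55; -134/11 173/11 68/11; -96/55 68/11 206/55]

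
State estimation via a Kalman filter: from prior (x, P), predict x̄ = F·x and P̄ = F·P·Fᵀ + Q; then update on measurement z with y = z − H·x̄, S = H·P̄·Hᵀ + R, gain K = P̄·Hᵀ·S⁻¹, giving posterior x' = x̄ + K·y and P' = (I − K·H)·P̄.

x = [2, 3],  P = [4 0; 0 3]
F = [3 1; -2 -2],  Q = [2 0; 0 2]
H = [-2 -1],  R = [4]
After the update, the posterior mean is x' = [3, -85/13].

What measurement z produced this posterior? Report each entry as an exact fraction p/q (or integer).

x̄ = F·x = [9, -10]
P̄ = F·P·Fᵀ + Q = [41 -30; -30 30]
S = H·P̄·Hᵀ + R = [78]
K = P̄·Hᵀ·S⁻¹ = [-2/3; 5/13]
x' − x̄ = [-6, 45/13] = K·y
y = (KᵀK)⁻¹·Kᵀ·(x' − x̄) = [9]
z = y + H·x̄ = [9] + [-8] = [1]

z = [1]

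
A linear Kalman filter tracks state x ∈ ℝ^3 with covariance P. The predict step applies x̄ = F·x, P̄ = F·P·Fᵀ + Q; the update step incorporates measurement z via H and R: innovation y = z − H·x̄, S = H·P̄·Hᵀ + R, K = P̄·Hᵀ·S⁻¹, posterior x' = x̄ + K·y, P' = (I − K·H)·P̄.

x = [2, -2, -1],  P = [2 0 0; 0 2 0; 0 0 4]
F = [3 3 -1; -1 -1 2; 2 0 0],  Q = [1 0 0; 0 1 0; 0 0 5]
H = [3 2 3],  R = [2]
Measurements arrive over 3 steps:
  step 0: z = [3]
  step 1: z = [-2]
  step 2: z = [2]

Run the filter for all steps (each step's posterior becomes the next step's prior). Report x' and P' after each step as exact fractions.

step 0: x̄ = F·x = [1, -2, 4]
step 0: P̄ = F·P·Fᵀ + Q = [41 -20 12; -20 21 -4; 12 -4 13]
step 0: y = z − H·x̄ = [-8]
step 0: S = H·P̄·Hᵀ + R = [500]
step 0: K = P̄·Hᵀ·S⁻¹ = [119/500; -3/50; 67/500]
step 0: x' = x̄ + K·y = [-113/125, -38/25, 366/125]
step 0: P' = (I − K·H)·P̄ = [6339/500 -643/50 -1973/500; -643/50 96/5 1/50; -1973/500 1/50 2011/500]
step 1: x̄ = F·x = [-51/5, 207/25, -226/125]
step 1: P̄ = F·P·Fᵀ + Q = [84 -54 34/5; -54 779/20 -771/50; 34/5 -771/50 6964/125]
step 1: y = z − H·x̄ = [2183/125]
step 1: S = H·P̄·Hᵀ + R = [88071/125]
step 1: K = P̄·Hᵀ·S⁻¹ = [6850/29357; -16295/88071; 6529/29357]
step 1: x' = x̄ + K·y = [-179813/29357, 444652/88071, 60945/29357]
step 1: P' = (I − K·H)·P̄ = [1339848/29357 -692312/29357 -873740/29357; -692312/29357 5224597/352284 796871/58714; -873740/29357 796871/58714 612469/29357]
step 2: x̄ = F·x = [-155732/29357, 460457/88071, -359626/29357]
step 2: P̄ = F·P·Fᵀ + Q = [28036467/117428 -22895563/117428 5632696/29357; -22895563/117428 57252697/352284 -4790032/29357; 5632696/29357 -4790032/29357 5506177/29357]
step 2: y = z − H·x̄ = [3893450/88071]
step 2: S = H·P̄·Hᵀ + R = [1284024541/352284]
step 2: K = P̄·Hᵀ·S⁻¹ = [317731881/1284024541; -263995825/1284024541; 286038660/1284024541]
step 2: x' = x̄ + K·y = [7234868034/1284024541, -4957550803/1284024541, -3084200338/1284024541]
step 2: P' = (I − K·H)·P̄ = [19998032295/1284024541 -12250071711/1284024541 -11619496567/1284024541; -12250071711/1284024541 10843729403/1284024541 4844921559/1284024541; -11619496567/1284024541 4844921559/1284024541 8580241301/1284024541]

step 0: x' = [-113/125, -38/25, 366/125], P' = [6339/500 -643/50 -1973/500; -643/50 96/5 1/50; -1973/500 1/50 2011/500]
step 1: x' = [-179813/29357, 444652/88071, 60945/29357], P' = [1339848/29357 -692312/29357 -873740/29357; -692312/29357 5224597/352284 796871/58714; -873740/29357 796871/58714 612469/29357]
step 2: x' = [7234868034/1284024541, -4957550803/1284024541, -3084200338/1284024541], P' = [19998032295/1284024541 -12250071711/1284024541 -11619496567/1284024541; -12250071711/1284024541 10843729403/1284024541 4844921559/1284024541; -11619496567/1284024541 4844921559/1284024541 8580241301/1284024541]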